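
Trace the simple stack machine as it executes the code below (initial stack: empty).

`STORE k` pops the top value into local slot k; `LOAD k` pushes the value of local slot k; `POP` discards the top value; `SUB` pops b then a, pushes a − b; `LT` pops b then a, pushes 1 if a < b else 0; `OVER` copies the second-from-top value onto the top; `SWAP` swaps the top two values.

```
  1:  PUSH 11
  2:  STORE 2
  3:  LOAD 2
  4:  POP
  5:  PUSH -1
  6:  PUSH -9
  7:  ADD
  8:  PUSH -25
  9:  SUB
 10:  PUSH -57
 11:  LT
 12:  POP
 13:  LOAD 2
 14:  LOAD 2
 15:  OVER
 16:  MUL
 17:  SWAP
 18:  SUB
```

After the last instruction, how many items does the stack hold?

1

PUSH 11   [11]
STORE 2   []
LOAD 2    [11]
POP       []
PUSH -1   [-1]
PUSH -9   [-1, -9]
ADD       [-10]
PUSH -25  [-10, -25]
SUB       [15]
PUSH -57  [15, -57]
LT        [0]
POP       []
LOAD 2    [11]
LOAD 2    [11, 11]
OVER      [11, 11, 11]
MUL       [11, 121]
SWAP      [121, 11]
SUB       [110]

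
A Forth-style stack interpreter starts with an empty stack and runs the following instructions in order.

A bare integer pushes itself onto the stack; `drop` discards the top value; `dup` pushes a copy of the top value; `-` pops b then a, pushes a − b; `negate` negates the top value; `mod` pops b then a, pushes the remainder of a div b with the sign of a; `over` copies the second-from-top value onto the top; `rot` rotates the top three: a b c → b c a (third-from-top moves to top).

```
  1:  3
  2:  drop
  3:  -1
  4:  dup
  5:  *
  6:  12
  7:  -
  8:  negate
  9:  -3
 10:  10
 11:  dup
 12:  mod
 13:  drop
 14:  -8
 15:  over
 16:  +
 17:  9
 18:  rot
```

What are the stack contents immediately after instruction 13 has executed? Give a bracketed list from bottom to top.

3       [3]
drop    []
-1      [-1]
dup     [-1, -1]
*       [1]
12      [1, 12]
-       [-11]
negate  [11]
-3      [11, -3]
10      [11, -3, 10]
dup     [11, -3, 10, 10]
mod     [11, -3, 0]
drop    [11, -3]

[11, -3]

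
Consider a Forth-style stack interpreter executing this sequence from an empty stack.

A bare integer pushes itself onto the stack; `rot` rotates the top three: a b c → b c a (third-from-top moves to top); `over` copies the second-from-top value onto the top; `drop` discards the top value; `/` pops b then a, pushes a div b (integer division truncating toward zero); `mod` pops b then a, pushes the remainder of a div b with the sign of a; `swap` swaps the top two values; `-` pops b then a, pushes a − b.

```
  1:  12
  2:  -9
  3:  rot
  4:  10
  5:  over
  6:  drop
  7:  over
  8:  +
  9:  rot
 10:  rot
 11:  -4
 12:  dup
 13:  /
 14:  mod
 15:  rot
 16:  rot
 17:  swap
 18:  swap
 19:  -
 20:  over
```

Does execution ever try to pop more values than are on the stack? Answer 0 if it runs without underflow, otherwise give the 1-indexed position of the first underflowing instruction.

12 : [12]
-9 : [12, -9]
rot  — needs 3 operands, stack has 2 → underflow

3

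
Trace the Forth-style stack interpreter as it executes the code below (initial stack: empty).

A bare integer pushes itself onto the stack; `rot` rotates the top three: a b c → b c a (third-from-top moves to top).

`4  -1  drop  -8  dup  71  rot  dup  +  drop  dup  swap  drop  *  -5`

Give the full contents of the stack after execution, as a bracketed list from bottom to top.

4    → [4]
-1   → [4, -1]
drop → [4]
-8   → [4, -8]
dup  → [4, -8, -8]
71   → [4, -8, -8, 71]
rot  → [4, -8, 71, -8]
dup  → [4, -8, 71, -8, -8]
+    → [4, -8, 71, -16]
drop → [4, -8, 71]
dup  → [4, -8, 71, 71]
swap → [4, -8, 71, 71]
drop → [4, -8, 71]
*    → [4, -568]
-5   → [4, -568, -5]

[4, -568, -5]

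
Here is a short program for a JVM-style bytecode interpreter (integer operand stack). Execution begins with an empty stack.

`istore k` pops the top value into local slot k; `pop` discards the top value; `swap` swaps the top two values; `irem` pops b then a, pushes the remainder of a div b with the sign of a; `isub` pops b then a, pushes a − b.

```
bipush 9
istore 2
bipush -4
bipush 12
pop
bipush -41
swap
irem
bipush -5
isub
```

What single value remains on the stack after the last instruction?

4

bipush 9    9
istore 2    (empty)
bipush -4   -4
bipush 12   -4 12
pop         -4
bipush -41  -4 -41
swap        -41 -4
irem        -1
bipush -5   -1 -5
isub        4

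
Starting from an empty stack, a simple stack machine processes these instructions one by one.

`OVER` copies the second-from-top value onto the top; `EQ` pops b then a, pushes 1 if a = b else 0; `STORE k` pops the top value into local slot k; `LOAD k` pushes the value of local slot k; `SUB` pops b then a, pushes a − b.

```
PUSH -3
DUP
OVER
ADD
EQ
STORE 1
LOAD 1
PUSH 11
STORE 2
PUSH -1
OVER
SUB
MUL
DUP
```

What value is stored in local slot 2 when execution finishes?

11

PUSH -3 : -3
DUP     : -3 -3
OVER    : -3 -3 -3
ADD     : -3 -6
EQ      : 0
STORE 1 : (empty)
LOAD 1  : 0
PUSH 11 : 0 11
STORE 2 : 0
PUSH -1 : 0 -1
OVER    : 0 -1 0
SUB     : 0 -1
MUL     : 0
DUP     : 0 0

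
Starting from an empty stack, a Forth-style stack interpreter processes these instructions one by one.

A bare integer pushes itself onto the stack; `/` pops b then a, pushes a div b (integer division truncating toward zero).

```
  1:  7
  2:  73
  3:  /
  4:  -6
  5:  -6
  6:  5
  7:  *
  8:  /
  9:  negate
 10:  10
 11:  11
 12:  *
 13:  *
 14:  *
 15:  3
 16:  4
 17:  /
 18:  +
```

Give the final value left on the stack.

0

7      → [7]
73     → [7, 73]
/      → [0]
-6     → [0, -6]
-6     → [0, -6, -6]
5      → [0, -6, -6, 5]
*      → [0, -6, -30]
/      → [0, 0]
negate → [0, 0]
10     → [0, 0, 10]
11     → [0, 0, 10, 11]
*      → [0, 0, 110]
*      → [0, 0]
*      → [0]
3      → [0, 3]
4      → [0, 3, 4]
/      → [0, 0]
+      → [0]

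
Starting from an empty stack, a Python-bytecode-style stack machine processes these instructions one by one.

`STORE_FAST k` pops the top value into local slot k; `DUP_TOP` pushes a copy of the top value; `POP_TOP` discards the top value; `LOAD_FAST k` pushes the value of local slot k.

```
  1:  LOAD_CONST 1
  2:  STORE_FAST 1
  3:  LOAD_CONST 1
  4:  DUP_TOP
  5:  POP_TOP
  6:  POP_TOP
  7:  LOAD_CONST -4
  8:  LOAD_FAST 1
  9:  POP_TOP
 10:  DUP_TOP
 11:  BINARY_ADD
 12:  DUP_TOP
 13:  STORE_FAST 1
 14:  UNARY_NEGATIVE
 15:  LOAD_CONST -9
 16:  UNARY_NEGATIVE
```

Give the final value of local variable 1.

-8

LOAD_CONST 1   -> 1
STORE_FAST 1   -> (empty)
LOAD_CONST 1   -> 1
DUP_TOP        -> 1 1
POP_TOP        -> 1
POP_TOP        -> (empty)
LOAD_CONST -4  -> -4
LOAD_FAST 1    -> -4 1
POP_TOP        -> -4
DUP_TOP        -> -4 -4
BINARY_ADD     -> -8
DUP_TOP        -> -8 -8
STORE_FAST 1   -> -8
UNARY_NEGATIVE -> 8
LOAD_CONST -9  -> 8 -9
UNARY_NEGATIVE -> 8 9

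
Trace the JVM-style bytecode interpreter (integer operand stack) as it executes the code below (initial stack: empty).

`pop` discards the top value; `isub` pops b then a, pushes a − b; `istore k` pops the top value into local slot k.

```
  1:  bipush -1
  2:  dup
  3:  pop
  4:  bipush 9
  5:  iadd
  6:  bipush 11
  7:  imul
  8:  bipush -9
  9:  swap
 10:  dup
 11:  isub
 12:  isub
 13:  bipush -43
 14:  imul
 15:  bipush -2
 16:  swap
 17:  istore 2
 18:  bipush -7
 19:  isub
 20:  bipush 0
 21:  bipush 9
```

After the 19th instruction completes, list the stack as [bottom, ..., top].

[5]

bipush -1  -> [-1]
dup        -> [-1, -1]
pop        -> [-1]
bipush 9   -> [-1, 9]
iadd       -> [8]
bipush 11  -> [8, 11]
imul       -> [88]
bipush -9  -> [88, -9]
swap       -> [-9, 88]
dup        -> [-9, 88, 88]
isub       -> [-9, 0]
isub       -> [-9]
bipush -43 -> [-9, -43]
imul       -> [387]
bipush -2  -> [387, -2]
swap       -> [-2, 387]
istore 2   -> [-2]
bipush -7  -> [-2, -7]
isub       -> [5]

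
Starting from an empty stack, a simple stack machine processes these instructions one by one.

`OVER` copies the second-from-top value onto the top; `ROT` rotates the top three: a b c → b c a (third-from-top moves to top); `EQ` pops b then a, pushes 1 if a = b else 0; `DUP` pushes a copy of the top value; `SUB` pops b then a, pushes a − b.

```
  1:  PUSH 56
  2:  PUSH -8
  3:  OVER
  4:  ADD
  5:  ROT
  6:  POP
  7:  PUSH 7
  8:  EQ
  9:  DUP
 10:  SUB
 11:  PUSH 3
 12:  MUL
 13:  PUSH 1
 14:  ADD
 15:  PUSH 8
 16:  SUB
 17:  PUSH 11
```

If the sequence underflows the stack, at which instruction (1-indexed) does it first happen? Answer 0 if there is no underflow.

5

PUSH 56 : 56
PUSH -8 : 56 -8
OVER    : 56 -8 56
ADD     : 56 48
ROT  — needs 3 operands, stack has 2 → underflow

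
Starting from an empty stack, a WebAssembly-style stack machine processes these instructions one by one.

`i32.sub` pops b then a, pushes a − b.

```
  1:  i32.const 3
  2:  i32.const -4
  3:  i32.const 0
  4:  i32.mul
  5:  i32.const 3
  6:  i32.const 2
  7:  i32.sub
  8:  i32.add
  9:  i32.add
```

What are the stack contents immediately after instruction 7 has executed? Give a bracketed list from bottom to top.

i32.const 3  -> 3
i32.const -4 -> 3 -4
i32.const 0  -> 3 -4 0
i32.mul      -> 3 0
i32.const 3  -> 3 0 3
i32.const 2  -> 3 0 3 2
i32.sub      -> 3 0 1

[3, 0, 1]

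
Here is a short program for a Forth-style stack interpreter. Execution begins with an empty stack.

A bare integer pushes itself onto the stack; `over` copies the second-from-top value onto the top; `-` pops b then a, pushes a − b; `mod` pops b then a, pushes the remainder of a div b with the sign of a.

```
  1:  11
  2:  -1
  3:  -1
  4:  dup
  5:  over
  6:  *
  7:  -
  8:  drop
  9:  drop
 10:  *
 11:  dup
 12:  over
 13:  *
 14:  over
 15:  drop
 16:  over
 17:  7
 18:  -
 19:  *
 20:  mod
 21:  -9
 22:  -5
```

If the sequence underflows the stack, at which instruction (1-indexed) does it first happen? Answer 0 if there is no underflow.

11   → [11]
-1   → [11, -1]
-1   → [11, -1, -1]
dup  → [11, -1, -1, -1]
over → [11, -1, -1, -1, -1]
*    → [11, -1, -1, 1]
-    → [11, -1, -2]
drop → [11, -1]
drop → [11]
*  — needs 2 operands, stack has 1 → underflow

10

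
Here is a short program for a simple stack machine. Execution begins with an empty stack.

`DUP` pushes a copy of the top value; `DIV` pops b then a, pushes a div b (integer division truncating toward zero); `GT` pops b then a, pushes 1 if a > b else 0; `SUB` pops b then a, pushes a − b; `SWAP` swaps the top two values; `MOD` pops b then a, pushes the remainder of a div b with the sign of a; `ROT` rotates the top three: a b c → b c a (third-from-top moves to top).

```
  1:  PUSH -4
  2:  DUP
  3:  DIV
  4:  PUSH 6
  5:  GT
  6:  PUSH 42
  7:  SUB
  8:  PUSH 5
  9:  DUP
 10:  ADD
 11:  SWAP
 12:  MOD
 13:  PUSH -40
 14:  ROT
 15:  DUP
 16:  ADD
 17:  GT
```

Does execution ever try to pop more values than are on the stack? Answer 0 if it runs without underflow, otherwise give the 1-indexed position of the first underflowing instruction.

PUSH -4  : -4
DUP      : -4 -4
DIV      : 1
PUSH 6   : 1 6
GT       : 0
PUSH 42  : 0 42
SUB      : -42
PUSH 5   : -42 5
DUP      : -42 5 5
ADD      : -42 10
SWAP     : 10 -42
MOD      : 10
PUSH -40 : 10 -40
ROT  — needs 3 operands, stack has 2 → underflow

14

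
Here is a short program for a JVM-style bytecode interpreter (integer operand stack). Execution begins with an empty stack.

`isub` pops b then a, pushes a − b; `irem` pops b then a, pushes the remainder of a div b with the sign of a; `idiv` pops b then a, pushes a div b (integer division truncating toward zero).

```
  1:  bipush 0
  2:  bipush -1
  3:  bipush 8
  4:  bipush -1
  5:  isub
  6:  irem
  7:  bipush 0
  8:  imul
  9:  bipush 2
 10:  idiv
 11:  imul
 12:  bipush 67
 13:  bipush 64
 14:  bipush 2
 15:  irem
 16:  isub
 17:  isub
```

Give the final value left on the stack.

bipush 0  -> 0
bipush -1 -> 0 -1
bipush 8  -> 0 -1 8
bipush -1 -> 0 -1 8 -1
isub      -> 0 -1 9
irem      -> 0 -1
bipush 0  -> 0 -1 0
imul      -> 0 0
bipush 2  -> 0 0 2
idiv      -> 0 0
imul      -> 0
bipush 67 -> 0 67
bipush 64 -> 0 67 64
bipush 2  -> 0 67 64 2
irem      -> 0 67 0
isub      -> 0 67
isub      -> -67

-67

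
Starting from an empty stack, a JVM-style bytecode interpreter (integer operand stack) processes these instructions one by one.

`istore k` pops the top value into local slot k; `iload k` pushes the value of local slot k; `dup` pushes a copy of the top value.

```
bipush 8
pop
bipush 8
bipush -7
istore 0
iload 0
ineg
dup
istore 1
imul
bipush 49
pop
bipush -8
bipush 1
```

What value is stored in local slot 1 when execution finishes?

bipush 8  -> 8
pop       -> (empty)
bipush 8  -> 8
bipush -7 -> 8 -7
istore 0  -> 8
iload 0   -> 8 -7
ineg      -> 8 7
dup       -> 8 7 7
istore 1  -> 8 7
imul      -> 56
bipush 49 -> 56 49
pop       -> 56
bipush -8 -> 56 -8
bipush 1  -> 56 -8 1

7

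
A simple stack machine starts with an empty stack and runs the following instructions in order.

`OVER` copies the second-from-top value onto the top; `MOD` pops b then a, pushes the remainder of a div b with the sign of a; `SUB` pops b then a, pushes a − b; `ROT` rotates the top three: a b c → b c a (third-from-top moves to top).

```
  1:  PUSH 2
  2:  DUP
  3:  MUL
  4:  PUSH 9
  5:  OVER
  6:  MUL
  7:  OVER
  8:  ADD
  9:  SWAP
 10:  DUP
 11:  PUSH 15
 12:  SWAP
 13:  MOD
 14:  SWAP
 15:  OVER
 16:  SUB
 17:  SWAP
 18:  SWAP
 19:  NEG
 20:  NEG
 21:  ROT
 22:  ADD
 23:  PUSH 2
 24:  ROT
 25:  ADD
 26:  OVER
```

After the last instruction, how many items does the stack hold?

3

PUSH 2   [2]
DUP      [2, 2]
MUL      [4]
PUSH 9   [4, 9]
OVER     [4, 9, 4]
MUL      [4, 36]
OVER     [4, 36, 4]
ADD      [4, 40]
SWAP     [40, 4]
DUP      [40, 4, 4]
PUSH 15  [40, 4, 4, 15]
SWAP     [40, 4, 15, 4]
MOD      [40, 4, 3]
SWAP     [40, 3, 4]
OVER     [40, 3, 4, 3]
SUB      [40, 3, 1]
SWAP     [40, 1, 3]
SWAP     [40, 3, 1]
NEG      [40, 3, -1]
NEG      [40, 3, 1]
ROT      [3, 1, 40]
ADD      [3, 41]
PUSH 2   [3, 41, 2]
ROT      [41, 2, 3]
ADD      [41, 5]
OVER     [41, 5, 41]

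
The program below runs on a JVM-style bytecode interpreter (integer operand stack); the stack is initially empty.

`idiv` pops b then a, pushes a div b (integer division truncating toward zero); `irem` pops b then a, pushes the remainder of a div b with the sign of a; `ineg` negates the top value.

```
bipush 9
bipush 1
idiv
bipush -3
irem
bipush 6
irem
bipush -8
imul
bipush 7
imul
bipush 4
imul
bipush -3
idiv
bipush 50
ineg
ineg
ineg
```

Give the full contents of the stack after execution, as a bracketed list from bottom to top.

[0, -50]

bipush 9   [9]
bipush 1   [9, 1]
idiv       [9]
bipush -3  [9, -3]
irem       [0]
bipush 6   [0, 6]
irem       [0]
bipush -8  [0, -8]
imul       [0]
bipush 7   [0, 7]
imul       [0]
bipush 4   [0, 4]
imul       [0]
bipush -3  [0, -3]
idiv       [0]
bipush 50  [0, 50]
ineg       [0, -50]
ineg       [0, 50]
ineg       [0, -50]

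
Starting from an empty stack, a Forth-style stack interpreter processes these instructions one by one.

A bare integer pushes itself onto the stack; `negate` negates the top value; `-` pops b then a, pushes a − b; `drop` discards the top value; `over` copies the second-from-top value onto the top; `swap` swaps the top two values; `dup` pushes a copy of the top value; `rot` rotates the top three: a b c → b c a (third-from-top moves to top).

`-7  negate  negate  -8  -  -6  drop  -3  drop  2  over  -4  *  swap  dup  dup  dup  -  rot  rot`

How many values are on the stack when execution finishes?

5

-7     -> -7
negate -> 7
negate -> -7
-8     -> -7 -8
-      -> 1
-6     -> 1 -6
drop   -> 1
-3     -> 1 -3
drop   -> 1
2      -> 1 2
over   -> 1 2 1
-4     -> 1 2 1 -4
*      -> 1 2 -4
swap   -> 1 -4 2
dup    -> 1 -4 2 2
dup    -> 1 -4 2 2 2
dup    -> 1 -4 2 2 2 2
-      -> 1 -4 2 2 0
rot    -> 1 -4 2 0 2
rot    -> 1 -4 0 2 2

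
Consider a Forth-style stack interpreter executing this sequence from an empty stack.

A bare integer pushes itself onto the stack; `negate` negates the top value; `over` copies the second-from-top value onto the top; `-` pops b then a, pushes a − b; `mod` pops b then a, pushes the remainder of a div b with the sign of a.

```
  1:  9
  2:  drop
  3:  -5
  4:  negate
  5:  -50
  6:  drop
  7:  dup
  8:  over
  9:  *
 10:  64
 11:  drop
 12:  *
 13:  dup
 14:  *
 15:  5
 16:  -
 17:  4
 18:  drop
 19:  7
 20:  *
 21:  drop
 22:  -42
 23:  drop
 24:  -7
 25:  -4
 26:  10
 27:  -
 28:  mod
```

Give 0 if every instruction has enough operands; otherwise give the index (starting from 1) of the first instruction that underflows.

9      -> 9
drop   -> (empty)
-5     -> -5
negate -> 5
-50    -> 5 -50
drop   -> 5
dup    -> 5 5
over   -> 5 5 5
*      -> 5 25
64     -> 5 25 64
drop   -> 5 25
*      -> 125
dup    -> 125 125
*      -> 15625
5      -> 15625 5
-      -> 15620
4      -> 15620 4
drop   -> 15620
7      -> 15620 7
*      -> 109340
drop   -> (empty)
-42    -> -42
drop   -> (empty)
-7     -> -7
-4     -> -7 -4
10     -> -7 -4 10
-      -> -7 -14
mod    -> -7

0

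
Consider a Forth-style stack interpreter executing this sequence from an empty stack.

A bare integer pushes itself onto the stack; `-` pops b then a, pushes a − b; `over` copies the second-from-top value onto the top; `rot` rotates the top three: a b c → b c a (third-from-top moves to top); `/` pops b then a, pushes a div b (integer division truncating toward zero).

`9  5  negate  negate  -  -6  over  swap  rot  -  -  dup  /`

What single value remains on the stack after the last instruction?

1

9       9
5       9 5
negate  9 -5
negate  9 5
-       4
-6      4 -6
over    4 -6 4
swap    4 4 -6
rot     4 -6 4
-       4 -10
-       14
dup     14 14
/       1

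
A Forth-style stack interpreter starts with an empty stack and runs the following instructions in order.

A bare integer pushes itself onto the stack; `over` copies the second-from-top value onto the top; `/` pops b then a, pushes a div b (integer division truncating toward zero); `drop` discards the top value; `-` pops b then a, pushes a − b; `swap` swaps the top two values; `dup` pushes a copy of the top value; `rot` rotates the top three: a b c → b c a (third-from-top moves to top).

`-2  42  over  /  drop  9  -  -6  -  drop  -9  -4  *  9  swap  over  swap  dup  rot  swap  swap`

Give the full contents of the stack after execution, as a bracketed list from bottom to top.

[9, 36, 36, 9]

-2   -> [-2]
42   -> [-2, 42]
over -> [-2, 42, -2]
/    -> [-2, -21]
drop -> [-2]
9    -> [-2, 9]
-    -> [-11]
-6   -> [-11, -6]
-    -> [-5]
drop -> []
-9   -> [-9]
-4   -> [-9, -4]
*    -> [36]
9    -> [36, 9]
swap -> [9, 36]
over -> [9, 36, 9]
swap -> [9, 9, 36]
dup  -> [9, 9, 36, 36]
rot  -> [9, 36, 36, 9]
swap -> [9, 36, 9, 36]
swap -> [9, 36, 36, 9]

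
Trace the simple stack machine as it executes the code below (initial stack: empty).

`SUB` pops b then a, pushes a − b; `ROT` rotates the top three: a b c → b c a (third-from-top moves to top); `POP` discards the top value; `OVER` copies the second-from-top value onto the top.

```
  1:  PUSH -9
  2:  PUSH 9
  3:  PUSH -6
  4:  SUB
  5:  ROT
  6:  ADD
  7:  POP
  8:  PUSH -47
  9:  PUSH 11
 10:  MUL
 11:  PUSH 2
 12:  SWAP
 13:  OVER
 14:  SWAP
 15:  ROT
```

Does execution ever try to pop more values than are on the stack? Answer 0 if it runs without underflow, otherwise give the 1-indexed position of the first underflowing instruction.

PUSH -9 : [-9]
PUSH 9  : [-9, 9]
PUSH -6 : [-9, 9, -6]
SUB     : [-9, 15]
ROT  — needs 3 operands, stack has 2 → underflow

5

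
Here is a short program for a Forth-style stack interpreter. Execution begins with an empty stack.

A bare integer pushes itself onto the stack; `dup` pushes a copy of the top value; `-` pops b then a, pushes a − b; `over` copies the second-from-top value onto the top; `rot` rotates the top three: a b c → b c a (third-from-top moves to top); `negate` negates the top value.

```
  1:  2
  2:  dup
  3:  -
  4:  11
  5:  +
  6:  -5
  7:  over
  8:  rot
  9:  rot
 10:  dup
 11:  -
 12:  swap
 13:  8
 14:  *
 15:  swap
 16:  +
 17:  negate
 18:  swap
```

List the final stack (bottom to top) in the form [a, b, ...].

[-88, 11]

2      : 2
dup    : 2 2
-      : 0
11     : 0 11
+      : 11
-5     : 11 -5
over   : 11 -5 11
rot    : -5 11 11
rot    : 11 11 -5
dup    : 11 11 -5 -5
-      : 11 11 0
swap   : 11 0 11
8      : 11 0 11 8
*      : 11 0 88
swap   : 11 88 0
+      : 11 88
negate : 11 -88
swap   : -88 11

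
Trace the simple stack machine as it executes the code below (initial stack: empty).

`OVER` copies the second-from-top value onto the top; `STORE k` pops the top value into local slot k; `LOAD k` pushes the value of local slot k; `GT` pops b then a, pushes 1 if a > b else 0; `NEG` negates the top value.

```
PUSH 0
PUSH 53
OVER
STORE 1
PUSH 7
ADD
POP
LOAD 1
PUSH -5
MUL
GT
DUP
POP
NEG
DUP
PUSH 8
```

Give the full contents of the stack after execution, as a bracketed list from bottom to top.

PUSH 0  : 0
PUSH 53 : 0 53
OVER    : 0 53 0
STORE 1 : 0 53
PUSH 7  : 0 53 7
ADD     : 0 60
POP     : 0
LOAD 1  : 0 0
PUSH -5 : 0 0 -5
MUL     : 0 0
GT      : 0
DUP     : 0 0
POP     : 0
NEG     : 0
DUP     : 0 0
PUSH 8  : 0 0 8

[0, 0, 8]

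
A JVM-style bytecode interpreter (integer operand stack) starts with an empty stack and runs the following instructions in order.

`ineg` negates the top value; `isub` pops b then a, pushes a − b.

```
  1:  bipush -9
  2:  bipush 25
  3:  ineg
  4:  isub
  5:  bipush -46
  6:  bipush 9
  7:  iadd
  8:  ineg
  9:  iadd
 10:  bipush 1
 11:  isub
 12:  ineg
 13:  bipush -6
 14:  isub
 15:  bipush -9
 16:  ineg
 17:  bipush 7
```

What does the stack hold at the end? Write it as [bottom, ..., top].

[-46, 9, 7]

bipush -9  : -9
bipush 25  : -9 25
ineg       : -9 -25
isub       : 16
bipush -46 : 16 -46
bipush 9   : 16 -46 9
iadd       : 16 -37
ineg       : 16 37
iadd       : 53
bipush 1   : 53 1
isub       : 52
ineg       : -52
bipush -6  : -52 -6
isub       : -46
bipush -9  : -46 -9
ineg       : -46 9
bipush 7   : -46 9 7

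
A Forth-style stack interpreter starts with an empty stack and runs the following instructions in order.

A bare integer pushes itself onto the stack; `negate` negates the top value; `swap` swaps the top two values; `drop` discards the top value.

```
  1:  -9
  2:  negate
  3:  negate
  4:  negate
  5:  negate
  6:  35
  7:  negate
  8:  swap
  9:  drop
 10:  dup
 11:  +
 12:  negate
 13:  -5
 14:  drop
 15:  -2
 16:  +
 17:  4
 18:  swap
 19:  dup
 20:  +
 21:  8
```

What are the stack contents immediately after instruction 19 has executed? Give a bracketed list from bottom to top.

[4, 68, 68]

-9     → -9
negate → 9
negate → -9
negate → 9
negate → -9
35     → -9 35
negate → -9 -35
swap   → -35 -9
drop   → -35
dup    → -35 -35
+      → -70
negate → 70
-5     → 70 -5
drop   → 70
-2     → 70 -2
+      → 68
4      → 68 4
swap   → 4 68
dup    → 4 68 68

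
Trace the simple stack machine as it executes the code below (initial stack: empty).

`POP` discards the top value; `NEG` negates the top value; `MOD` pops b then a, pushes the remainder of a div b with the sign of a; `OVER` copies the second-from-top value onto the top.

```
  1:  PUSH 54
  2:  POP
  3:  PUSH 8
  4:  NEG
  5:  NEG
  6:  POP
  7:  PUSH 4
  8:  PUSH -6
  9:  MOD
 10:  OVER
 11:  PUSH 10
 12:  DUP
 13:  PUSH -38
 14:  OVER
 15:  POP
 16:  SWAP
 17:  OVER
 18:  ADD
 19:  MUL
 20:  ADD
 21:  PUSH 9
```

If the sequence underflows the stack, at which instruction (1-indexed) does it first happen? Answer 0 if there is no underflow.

PUSH 54 → 54
POP     → (empty)
PUSH 8  → 8
NEG     → -8
NEG     → 8
POP     → (empty)
PUSH 4  → 4
PUSH -6 → 4 -6
MOD     → 4
OVER  — needs 2 operands, stack has 1 → underflow

10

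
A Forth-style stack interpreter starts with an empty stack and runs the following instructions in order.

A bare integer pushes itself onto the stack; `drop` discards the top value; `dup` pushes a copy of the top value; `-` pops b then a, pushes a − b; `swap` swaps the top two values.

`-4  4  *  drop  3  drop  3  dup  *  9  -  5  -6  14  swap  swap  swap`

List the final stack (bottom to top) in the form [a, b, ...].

[0, 5, 14, -6]

-4   : -4
4    : -4 4
*    : -16
drop : (empty)
3    : 3
drop : (empty)
3    : 3
dup  : 3 3
*    : 9
9    : 9 9
-    : 0
5    : 0 5
-6   : 0 5 -6
14   : 0 5 -6 14
swap : 0 5 14 -6
swap : 0 5 -6 14
swap : 0 5 14 -6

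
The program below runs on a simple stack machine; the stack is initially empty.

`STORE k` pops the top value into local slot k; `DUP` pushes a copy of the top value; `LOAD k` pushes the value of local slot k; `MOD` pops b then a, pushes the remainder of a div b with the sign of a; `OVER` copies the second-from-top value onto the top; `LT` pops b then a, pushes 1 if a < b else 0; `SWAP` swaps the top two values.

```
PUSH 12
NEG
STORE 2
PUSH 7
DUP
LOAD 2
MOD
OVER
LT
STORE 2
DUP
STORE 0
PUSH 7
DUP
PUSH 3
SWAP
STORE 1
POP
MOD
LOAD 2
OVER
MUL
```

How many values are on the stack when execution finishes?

PUSH 12 : 12
NEG     : -12
STORE 2 : (empty)
PUSH 7  : 7
DUP     : 7 7
LOAD 2  : 7 7 -12
MOD     : 7 7
OVER    : 7 7 7
LT      : 7 0
STORE 2 : 7
DUP     : 7 7
STORE 0 : 7
PUSH 7  : 7 7
DUP     : 7 7 7
PUSH 3  : 7 7 7 3
SWAP    : 7 7 3 7
STORE 1 : 7 7 3
POP     : 7 7
MOD     : 0
LOAD 2  : 0 0
OVER    : 0 0 0
MUL     : 0 0

2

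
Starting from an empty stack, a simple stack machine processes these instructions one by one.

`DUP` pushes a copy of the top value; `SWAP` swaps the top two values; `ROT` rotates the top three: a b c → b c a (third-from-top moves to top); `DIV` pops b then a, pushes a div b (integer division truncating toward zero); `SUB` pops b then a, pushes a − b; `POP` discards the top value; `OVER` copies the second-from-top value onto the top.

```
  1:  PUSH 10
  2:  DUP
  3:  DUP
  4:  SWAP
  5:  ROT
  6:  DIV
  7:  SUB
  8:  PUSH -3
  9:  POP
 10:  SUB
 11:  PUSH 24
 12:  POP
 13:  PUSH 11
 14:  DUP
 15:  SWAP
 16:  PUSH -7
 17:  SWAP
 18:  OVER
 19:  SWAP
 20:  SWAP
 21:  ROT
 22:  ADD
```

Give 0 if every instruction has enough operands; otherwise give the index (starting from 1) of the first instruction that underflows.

10

PUSH 10 : [10]
DUP     : [10, 10]
DUP     : [10, 10, 10]
SWAP    : [10, 10, 10]
ROT     : [10, 10, 10]
DIV     : [10, 1]
SUB     : [9]
PUSH -3 : [9, -3]
POP     : [9]
SUB  — needs 2 operands, stack has 1 → underflow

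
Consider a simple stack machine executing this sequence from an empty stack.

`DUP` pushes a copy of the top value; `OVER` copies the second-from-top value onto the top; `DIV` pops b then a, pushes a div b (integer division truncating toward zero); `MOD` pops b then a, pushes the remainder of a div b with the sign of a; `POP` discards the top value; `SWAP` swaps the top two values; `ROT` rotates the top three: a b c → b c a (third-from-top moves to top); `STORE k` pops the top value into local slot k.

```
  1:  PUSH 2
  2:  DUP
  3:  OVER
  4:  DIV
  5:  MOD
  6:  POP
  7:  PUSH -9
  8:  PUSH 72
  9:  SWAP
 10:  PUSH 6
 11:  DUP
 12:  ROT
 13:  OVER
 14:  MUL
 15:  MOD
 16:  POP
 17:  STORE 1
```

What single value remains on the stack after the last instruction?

72

PUSH 2  : [2]
DUP     : [2, 2]
OVER    : [2, 2, 2]
DIV     : [2, 1]
MOD     : [0]
POP     : []
PUSH -9 : [-9]
PUSH 72 : [-9, 72]
SWAP    : [72, -9]
PUSH 6  : [72, -9, 6]
DUP     : [72, -9, 6, 6]
ROT     : [72, 6, 6, -9]
OVER    : [72, 6, 6, -9, 6]
MUL     : [72, 6, 6, -54]
MOD     : [72, 6, 6]
POP     : [72, 6]
STORE 1 : [72]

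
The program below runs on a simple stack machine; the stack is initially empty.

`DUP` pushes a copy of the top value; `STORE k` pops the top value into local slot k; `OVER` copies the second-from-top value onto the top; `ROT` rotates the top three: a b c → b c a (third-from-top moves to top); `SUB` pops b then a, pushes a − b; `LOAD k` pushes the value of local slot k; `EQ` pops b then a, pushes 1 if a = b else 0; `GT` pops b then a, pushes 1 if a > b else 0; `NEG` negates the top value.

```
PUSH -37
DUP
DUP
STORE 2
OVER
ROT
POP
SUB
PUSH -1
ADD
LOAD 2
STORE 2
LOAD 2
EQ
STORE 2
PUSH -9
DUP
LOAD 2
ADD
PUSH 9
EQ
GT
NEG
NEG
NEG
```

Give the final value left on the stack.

PUSH -37 : -37
DUP      : -37 -37
DUP      : -37 -37 -37
STORE 2  : -37 -37
OVER     : -37 -37 -37
ROT      : -37 -37 -37
POP      : -37 -37
SUB      : 0
PUSH -1  : 0 -1
ADD      : -1
LOAD 2   : -1 -37
STORE 2  : -1
LOAD 2   : -1 -37
EQ       : 0
STORE 2  : (empty)
PUSH -9  : -9
DUP      : -9 -9
LOAD 2   : -9 -9 0
ADD      : -9 -9
PUSH 9   : -9 -9 9
EQ       : -9 0
GT       : 0
NEG      : 0
NEG      : 0
NEG      : 0

0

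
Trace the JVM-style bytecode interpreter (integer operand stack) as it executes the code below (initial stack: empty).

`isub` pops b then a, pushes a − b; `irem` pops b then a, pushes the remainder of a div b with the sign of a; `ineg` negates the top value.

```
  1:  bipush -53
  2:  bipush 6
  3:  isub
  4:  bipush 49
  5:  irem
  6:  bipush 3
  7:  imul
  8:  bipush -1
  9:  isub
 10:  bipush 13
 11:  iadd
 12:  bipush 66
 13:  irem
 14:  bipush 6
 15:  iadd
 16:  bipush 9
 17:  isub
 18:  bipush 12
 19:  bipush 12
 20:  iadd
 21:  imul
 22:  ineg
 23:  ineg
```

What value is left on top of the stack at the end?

bipush -53 -> [-53]
bipush 6   -> [-53, 6]
isub       -> [-59]
bipush 49  -> [-59, 49]
irem       -> [-10]
bipush 3   -> [-10, 3]
imul       -> [-30]
bipush -1  -> [-30, -1]
isub       -> [-29]
bipush 13  -> [-29, 13]
iadd       -> [-16]
bipush 66  -> [-16, 66]
irem       -> [-16]
bipush 6   -> [-16, 6]
iadd       -> [-10]
bipush 9   -> [-10, 9]
isub       -> [-19]
bipush 12  -> [-19, 12]
bipush 12  -> [-19, 12, 12]
iadd       -> [-19, 24]
imul       -> [-456]
ineg       -> [456]
ineg       -> [-456]

-456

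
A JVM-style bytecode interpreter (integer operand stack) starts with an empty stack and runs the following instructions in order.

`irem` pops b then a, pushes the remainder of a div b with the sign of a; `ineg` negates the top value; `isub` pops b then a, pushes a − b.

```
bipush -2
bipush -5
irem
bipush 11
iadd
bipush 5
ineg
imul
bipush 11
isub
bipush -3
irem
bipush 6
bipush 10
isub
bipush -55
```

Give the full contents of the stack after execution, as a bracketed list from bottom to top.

bipush -2  -> [-2]
bipush -5  -> [-2, -5]
irem       -> [-2]
bipush 11  -> [-2, 11]
iadd       -> [9]
bipush 5   -> [9, 5]
ineg       -> [9, -5]
imul       -> [-45]
bipush 11  -> [-45, 11]
isub       -> [-56]
bipush -3  -> [-56, -3]
irem       -> [-2]
bipush 6   -> [-2, 6]
bipush 10  -> [-2, 6, 10]
isub       -> [-2, -4]
bipush -55 -> [-2, -4, -55]

[-2, -4, -55]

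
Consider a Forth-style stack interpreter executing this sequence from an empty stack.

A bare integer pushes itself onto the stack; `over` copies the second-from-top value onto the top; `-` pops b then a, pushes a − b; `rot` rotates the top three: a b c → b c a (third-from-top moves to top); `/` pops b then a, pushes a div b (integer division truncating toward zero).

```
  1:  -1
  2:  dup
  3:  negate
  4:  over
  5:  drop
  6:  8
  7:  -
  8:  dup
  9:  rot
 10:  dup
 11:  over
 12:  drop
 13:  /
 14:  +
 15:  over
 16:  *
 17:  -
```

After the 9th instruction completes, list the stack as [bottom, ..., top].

[-7, -7, -1]

-1     -> [-1]
dup    -> [-1, -1]
negate -> [-1, 1]
over   -> [-1, 1, -1]
drop   -> [-1, 1]
8      -> [-1, 1, 8]
-      -> [-1, -7]
dup    -> [-1, -7, -7]
rot    -> [-7, -7, -1]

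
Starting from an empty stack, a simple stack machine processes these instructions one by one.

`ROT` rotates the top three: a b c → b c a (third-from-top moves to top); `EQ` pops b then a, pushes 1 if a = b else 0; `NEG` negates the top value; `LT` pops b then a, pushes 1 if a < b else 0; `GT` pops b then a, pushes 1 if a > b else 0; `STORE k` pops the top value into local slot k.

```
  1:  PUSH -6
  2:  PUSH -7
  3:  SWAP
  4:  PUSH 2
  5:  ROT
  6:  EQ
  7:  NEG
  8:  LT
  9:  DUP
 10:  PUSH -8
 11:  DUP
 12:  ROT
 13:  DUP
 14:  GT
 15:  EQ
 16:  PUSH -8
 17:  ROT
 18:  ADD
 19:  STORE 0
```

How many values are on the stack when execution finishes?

2

PUSH -6  [-6]
PUSH -7  [-6, -7]
SWAP     [-7, -6]
PUSH 2   [-7, -6, 2]
ROT      [-6, 2, -7]
EQ       [-6, 0]
NEG      [-6, 0]
LT       [1]
DUP      [1, 1]
PUSH -8  [1, 1, -8]
DUP      [1, 1, -8, -8]
ROT      [1, -8, -8, 1]
DUP      [1, -8, -8, 1, 1]
GT       [1, -8, -8, 0]
EQ       [1, -8, 0]
PUSH -8  [1, -8, 0, -8]
ROT      [1, 0, -8, -8]
ADD      [1, 0, -16]
STORE 0  [1, 0]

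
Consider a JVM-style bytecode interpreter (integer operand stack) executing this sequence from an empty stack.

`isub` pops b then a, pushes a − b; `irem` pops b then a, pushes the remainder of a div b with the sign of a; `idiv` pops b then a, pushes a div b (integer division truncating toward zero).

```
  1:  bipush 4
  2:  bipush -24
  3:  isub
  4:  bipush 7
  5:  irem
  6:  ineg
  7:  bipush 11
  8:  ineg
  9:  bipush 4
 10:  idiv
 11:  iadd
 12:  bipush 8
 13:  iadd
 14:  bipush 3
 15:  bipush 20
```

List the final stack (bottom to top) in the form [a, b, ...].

[6, 3, 20]

bipush 4   → 4
bipush -24 → 4 -24
isub       → 28
bipush 7   → 28 7
irem       → 0
ineg       → 0
bipush 11  → 0 11
ineg       → 0 -11
bipush 4   → 0 -11 4
idiv       → 0 -2
iadd       → -2
bipush 8   → -2 8
iadd       → 6
bipush 3   → 6 3
bipush 20  → 6 3 20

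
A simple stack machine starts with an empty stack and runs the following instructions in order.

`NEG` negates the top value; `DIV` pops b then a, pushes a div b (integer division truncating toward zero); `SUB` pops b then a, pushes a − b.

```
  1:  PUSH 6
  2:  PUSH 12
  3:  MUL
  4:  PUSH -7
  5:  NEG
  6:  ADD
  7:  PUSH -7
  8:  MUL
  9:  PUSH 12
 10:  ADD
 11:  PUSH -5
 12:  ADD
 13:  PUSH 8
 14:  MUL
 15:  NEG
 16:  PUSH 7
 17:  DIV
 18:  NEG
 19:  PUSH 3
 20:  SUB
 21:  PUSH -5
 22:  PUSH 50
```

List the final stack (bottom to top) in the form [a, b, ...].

[-627, -5, 50]

PUSH 6  → [6]
PUSH 12 → [6, 12]
MUL     → [72]
PUSH -7 → [72, -7]
NEG     → [72, 7]
ADD     → [79]
PUSH -7 → [79, -7]
MUL     → [-553]
PUSH 12 → [-553, 12]
ADD     → [-541]
PUSH -5 → [-541, -5]
ADD     → [-546]
PUSH 8  → [-546, 8]
MUL     → [-4368]
NEG     → [4368]
PUSH 7  → [4368, 7]
DIV     → [624]
NEG     → [-624]
PUSH 3  → [-624, 3]
SUB     → [-627]
PUSH -5 → [-627, -5]
PUSH 50 → [-627, -5, 50]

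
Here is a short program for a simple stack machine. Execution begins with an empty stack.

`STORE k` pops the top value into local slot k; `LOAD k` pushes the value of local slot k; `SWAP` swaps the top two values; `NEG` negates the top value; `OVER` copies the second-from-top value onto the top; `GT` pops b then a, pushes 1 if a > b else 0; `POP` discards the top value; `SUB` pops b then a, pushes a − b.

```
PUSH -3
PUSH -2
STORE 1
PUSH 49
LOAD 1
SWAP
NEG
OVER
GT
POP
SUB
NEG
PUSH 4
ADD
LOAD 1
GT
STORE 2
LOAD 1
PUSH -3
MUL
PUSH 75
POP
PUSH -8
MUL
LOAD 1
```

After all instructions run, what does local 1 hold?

PUSH -3  -3
PUSH -2  -3 -2
STORE 1  -3
PUSH 49  -3 49
LOAD 1   -3 49 -2
SWAP     -3 -2 49
NEG      -3 -2 -49
OVER     -3 -2 -49 -2
GT       -3 -2 0
POP      -3 -2
SUB      -1
NEG      1
PUSH 4   1 4
ADD      5
LOAD 1   5 -2
GT       1
STORE 2  (empty)
LOAD 1   -2
PUSH -3  -2 -3
MUL      6
PUSH 75  6 75
POP      6
PUSH -8  6 -8
MUL      -48
LOAD 1   -48 -2

-2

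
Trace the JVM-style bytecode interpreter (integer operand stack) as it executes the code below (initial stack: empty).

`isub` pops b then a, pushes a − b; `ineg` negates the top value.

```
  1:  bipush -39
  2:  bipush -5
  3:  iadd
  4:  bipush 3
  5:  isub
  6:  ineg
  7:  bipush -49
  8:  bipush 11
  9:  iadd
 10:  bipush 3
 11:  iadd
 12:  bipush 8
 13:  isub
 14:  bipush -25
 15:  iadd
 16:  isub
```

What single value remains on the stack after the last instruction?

bipush -39  [-39]
bipush -5   [-39, -5]
iadd        [-44]
bipush 3    [-44, 3]
isub        [-47]
ineg        [47]
bipush -49  [47, -49]
bipush 11   [47, -49, 11]
iadd        [47, -38]
bipush 3    [47, -38, 3]
iadd        [47, -35]
bipush 8    [47, -35, 8]
isub        [47, -43]
bipush -25  [47, -43, -25]
iadd        [47, -68]
isub        [115]

115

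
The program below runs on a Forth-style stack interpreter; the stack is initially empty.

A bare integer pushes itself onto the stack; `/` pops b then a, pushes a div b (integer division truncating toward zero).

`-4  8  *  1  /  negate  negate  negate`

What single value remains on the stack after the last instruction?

32

-4      -4
8       -4 8
*       -32
1       -32 1
/       -32
negate  32
negate  -32
negate  32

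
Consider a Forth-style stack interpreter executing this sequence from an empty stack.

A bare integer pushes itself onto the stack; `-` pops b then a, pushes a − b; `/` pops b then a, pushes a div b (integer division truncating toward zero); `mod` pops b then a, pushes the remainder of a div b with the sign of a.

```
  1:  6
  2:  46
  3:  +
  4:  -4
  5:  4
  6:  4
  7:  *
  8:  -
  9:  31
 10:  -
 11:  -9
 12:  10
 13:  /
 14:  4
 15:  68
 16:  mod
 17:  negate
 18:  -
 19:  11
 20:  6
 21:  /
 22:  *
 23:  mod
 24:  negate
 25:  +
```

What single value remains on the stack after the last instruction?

55

6       [6]
46      [6, 46]
+       [52]
-4      [52, -4]
4       [52, -4, 4]
4       [52, -4, 4, 4]
*       [52, -4, 16]
-       [52, -20]
31      [52, -20, 31]
-       [52, -51]
-9      [52, -51, -9]
10      [52, -51, -9, 10]
/       [52, -51, 0]
4       [52, -51, 0, 4]
68      [52, -51, 0, 4, 68]
mod     [52, -51, 0, 4]
negate  [52, -51, 0, -4]
-       [52, -51, 4]
11      [52, -51, 4, 11]
6       [52, -51, 4, 11, 6]
/       [52, -51, 4, 1]
*       [52, -51, 4]
mod     [52, -3]
negate  [52, 3]
+       [55]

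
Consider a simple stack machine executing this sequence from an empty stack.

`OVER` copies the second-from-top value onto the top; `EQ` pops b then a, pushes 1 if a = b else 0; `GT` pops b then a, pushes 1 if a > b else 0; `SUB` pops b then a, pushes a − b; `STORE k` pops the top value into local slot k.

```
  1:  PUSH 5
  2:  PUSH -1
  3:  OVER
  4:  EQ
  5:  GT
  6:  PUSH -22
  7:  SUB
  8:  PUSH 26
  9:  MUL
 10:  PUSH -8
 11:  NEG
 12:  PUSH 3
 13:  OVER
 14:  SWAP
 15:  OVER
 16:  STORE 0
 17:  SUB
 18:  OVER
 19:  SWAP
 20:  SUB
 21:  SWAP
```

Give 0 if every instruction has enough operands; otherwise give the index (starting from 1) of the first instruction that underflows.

0

PUSH 5   : [5]
PUSH -1  : [5, -1]
OVER     : [5, -1, 5]
EQ       : [5, 0]
GT       : [1]
PUSH -22 : [1, -22]
SUB      : [23]
PUSH 26  : [23, 26]
MUL      : [598]
PUSH -8  : [598, -8]
NEG      : [598, 8]
PUSH 3   : [598, 8, 3]
OVER     : [598, 8, 3, 8]
SWAP     : [598, 8, 8, 3]
OVER     : [598, 8, 8, 3, 8]
STORE 0  : [598, 8, 8, 3]
SUB      : [598, 8, 5]
OVER     : [598, 8, 5, 8]
SWAP     : [598, 8, 8, 5]
SUB      : [598, 8, 3]
SWAP     : [598, 3, 8]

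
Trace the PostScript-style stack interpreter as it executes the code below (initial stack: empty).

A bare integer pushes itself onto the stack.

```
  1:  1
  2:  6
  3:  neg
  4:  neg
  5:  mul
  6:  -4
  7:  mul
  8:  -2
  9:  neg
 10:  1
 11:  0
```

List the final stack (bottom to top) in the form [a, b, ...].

[-24, 2, 1, 0]

1   → [1]
6   → [1, 6]
neg → [1, -6]
neg → [1, 6]
mul → [6]
-4  → [6, -4]
mul → [-24]
-2  → [-24, -2]
neg → [-24, 2]
1   → [-24, 2, 1]
0   → [-24, 2, 1, 0]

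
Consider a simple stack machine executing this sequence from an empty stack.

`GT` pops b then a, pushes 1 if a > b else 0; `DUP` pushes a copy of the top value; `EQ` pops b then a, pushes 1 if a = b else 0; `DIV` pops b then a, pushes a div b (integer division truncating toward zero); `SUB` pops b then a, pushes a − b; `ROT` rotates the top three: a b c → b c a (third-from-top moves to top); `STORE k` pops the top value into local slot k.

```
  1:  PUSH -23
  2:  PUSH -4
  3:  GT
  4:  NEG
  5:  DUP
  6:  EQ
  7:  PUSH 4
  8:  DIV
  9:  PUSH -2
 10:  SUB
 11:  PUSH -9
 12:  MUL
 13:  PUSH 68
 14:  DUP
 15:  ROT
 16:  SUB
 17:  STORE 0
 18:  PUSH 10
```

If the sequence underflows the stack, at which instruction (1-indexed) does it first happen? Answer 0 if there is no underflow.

0

PUSH -23 : -23
PUSH -4  : -23 -4
GT       : 0
NEG      : 0
DUP      : 0 0
EQ       : 1
PUSH 4   : 1 4
DIV      : 0
PUSH -2  : 0 -2
SUB      : 2
PUSH -9  : 2 -9
MUL      : -18
PUSH 68  : -18 68
DUP      : -18 68 68
ROT      : 68 68 -18
SUB      : 68 86
STORE 0  : 68
PUSH 10  : 68 10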